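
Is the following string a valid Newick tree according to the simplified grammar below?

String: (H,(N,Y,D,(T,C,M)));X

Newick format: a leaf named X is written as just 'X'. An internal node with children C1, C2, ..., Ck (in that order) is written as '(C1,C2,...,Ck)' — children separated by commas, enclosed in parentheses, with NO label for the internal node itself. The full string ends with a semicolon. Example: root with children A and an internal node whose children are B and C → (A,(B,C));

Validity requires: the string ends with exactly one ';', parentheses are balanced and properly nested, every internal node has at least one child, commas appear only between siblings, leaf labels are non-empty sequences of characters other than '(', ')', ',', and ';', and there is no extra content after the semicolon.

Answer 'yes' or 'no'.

Answer: no

Derivation:
Input: (H,(N,Y,D,(T,C,M)));X
Paren balance: 3 '(' vs 3 ')' OK
Ends with single ';': False
Full parse: FAILS (must end with ;)
Valid: False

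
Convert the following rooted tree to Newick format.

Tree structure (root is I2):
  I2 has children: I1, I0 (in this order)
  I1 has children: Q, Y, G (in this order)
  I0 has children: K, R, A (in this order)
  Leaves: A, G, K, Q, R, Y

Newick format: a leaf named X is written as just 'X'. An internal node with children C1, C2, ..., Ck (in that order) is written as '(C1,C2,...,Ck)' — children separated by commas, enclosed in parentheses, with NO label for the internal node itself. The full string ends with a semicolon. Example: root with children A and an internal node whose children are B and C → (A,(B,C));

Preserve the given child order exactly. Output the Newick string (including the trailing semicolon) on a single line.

internal I2 with children ['I1', 'I0']
  internal I1 with children ['Q', 'Y', 'G']
    leaf 'Q' → 'Q'
    leaf 'Y' → 'Y'
    leaf 'G' → 'G'
  → '(Q,Y,G)'
  internal I0 with children ['K', 'R', 'A']
    leaf 'K' → 'K'
    leaf 'R' → 'R'
    leaf 'A' → 'A'
  → '(K,R,A)'
→ '((Q,Y,G),(K,R,A))'
Final: ((Q,Y,G),(K,R,A));

Answer: ((Q,Y,G),(K,R,A));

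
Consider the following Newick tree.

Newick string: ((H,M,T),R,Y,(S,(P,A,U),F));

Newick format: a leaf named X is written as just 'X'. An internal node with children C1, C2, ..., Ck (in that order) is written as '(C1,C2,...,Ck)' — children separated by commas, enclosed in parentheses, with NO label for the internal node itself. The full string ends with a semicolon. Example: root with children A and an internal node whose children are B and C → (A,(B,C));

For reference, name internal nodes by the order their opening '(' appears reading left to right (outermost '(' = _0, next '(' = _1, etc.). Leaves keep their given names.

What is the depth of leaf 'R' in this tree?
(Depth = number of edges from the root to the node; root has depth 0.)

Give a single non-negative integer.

Newick: ((H,M,T),R,Y,(S,(P,A,U),F));
Naming internals by '(' encounter order: outermost '(' = _0, next = _1, ...
Query node: R
Path from root: _0 -> R
Depth of R: 1 (number of edges from root)

Answer: 1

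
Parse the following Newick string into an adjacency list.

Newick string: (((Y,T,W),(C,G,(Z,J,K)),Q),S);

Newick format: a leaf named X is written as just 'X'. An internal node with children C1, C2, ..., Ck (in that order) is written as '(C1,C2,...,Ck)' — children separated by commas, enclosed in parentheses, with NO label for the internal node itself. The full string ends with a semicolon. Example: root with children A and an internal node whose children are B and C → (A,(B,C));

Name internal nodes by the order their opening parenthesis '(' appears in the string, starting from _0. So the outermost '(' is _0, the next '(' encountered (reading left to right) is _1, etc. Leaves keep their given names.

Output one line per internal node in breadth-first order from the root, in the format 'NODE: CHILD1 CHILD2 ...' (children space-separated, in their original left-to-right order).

Input: (((Y,T,W),(C,G,(Z,J,K)),Q),S);
Scanning left-to-right, naming '(' by encounter order:
  pos 0: '(' -> open internal node _0 (depth 1)
  pos 1: '(' -> open internal node _1 (depth 2)
  pos 2: '(' -> open internal node _2 (depth 3)
  pos 8: ')' -> close internal node _2 (now at depth 2)
  pos 10: '(' -> open internal node _3 (depth 3)
  pos 15: '(' -> open internal node _4 (depth 4)
  pos 21: ')' -> close internal node _4 (now at depth 3)
  pos 22: ')' -> close internal node _3 (now at depth 2)
  pos 25: ')' -> close internal node _1 (now at depth 1)
  pos 28: ')' -> close internal node _0 (now at depth 0)
Total internal nodes: 5
BFS adjacency from root:
  _0: _1 S
  _1: _2 _3 Q
  _2: Y T W
  _3: C G _4
  _4: Z J K

Answer: _0: _1 S
_1: _2 _3 Q
_2: Y T W
_3: C G _4
_4: Z J K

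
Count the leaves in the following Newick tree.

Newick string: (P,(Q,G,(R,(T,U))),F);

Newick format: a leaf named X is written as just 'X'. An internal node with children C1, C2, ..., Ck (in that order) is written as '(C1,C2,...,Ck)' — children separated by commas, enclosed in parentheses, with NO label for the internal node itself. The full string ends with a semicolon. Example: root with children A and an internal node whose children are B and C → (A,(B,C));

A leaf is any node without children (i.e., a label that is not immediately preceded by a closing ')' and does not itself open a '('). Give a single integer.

Answer: 7

Derivation:
Newick: (P,(Q,G,(R,(T,U))),F);
Scan left-to-right; a leaf is any maximal label run not followed by '(':
  pos 1: leaf 'P' → count = 1
  pos 4: leaf 'Q' → count = 2
  pos 6: leaf 'G' → count = 3
  pos 9: leaf 'R' → count = 4
  pos 12: leaf 'T' → count = 5
  pos 14: leaf 'U' → count = 6
  pos 19: leaf 'F' → count = 7
Total leaves: 7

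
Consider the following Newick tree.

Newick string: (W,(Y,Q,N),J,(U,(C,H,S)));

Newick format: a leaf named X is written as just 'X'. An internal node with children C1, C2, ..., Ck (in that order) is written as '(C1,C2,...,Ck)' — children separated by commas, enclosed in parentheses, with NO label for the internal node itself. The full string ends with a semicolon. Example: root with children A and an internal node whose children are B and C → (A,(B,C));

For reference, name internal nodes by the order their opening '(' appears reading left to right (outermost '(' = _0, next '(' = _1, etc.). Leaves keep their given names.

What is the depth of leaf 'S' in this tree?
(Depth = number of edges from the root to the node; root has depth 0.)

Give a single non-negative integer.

Newick: (W,(Y,Q,N),J,(U,(C,H,S)));
Naming internals by '(' encounter order: outermost '(' = _0, next = _1, ...
Query node: S
Path from root: _0 -> _2 -> _3 -> S
Depth of S: 3 (number of edges from root)

Answer: 3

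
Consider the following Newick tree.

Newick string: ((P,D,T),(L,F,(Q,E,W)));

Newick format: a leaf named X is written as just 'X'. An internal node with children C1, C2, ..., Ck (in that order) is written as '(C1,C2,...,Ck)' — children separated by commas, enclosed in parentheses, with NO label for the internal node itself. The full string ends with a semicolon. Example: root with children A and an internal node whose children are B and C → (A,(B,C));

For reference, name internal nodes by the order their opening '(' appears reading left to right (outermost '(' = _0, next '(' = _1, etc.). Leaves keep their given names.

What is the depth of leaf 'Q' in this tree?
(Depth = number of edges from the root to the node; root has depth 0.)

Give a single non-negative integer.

Answer: 3

Derivation:
Newick: ((P,D,T),(L,F,(Q,E,W)));
Naming internals by '(' encounter order: outermost '(' = _0, next = _1, ...
Query node: Q
Path from root: _0 -> _2 -> _3 -> Q
Depth of Q: 3 (number of edges from root)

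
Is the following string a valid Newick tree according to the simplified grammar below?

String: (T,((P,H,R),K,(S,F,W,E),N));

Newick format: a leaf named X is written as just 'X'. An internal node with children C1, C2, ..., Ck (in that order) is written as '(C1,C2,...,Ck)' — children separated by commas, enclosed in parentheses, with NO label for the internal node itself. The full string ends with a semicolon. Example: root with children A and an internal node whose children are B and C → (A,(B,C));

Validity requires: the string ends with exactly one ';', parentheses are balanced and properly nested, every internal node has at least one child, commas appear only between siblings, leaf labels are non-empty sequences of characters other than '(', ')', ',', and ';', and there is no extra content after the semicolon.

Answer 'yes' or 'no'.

Answer: yes

Derivation:
Input: (T,((P,H,R),K,(S,F,W,E),N));
Paren balance: 4 '(' vs 4 ')' OK
Ends with single ';': True
Full parse: OK
Valid: True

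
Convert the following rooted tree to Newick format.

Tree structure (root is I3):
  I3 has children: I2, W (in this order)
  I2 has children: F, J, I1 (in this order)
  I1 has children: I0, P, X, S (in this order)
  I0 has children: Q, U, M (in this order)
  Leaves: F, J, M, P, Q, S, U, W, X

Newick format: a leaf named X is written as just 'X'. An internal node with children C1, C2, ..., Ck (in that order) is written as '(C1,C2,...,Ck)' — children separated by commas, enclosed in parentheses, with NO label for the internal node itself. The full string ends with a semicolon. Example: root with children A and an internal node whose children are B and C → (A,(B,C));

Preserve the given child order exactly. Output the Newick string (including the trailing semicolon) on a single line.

internal I3 with children ['I2', 'W']
  internal I2 with children ['F', 'J', 'I1']
    leaf 'F' → 'F'
    leaf 'J' → 'J'
    internal I1 with children ['I0', 'P', 'X', 'S']
      internal I0 with children ['Q', 'U', 'M']
        leaf 'Q' → 'Q'
        leaf 'U' → 'U'
        leaf 'M' → 'M'
      → '(Q,U,M)'
      leaf 'P' → 'P'
      leaf 'X' → 'X'
      leaf 'S' → 'S'
    → '((Q,U,M),P,X,S)'
  → '(F,J,((Q,U,M),P,X,S))'
  leaf 'W' → 'W'
→ '((F,J,((Q,U,M),P,X,S)),W)'
Final: ((F,J,((Q,U,M),P,X,S)),W);

Answer: ((F,J,((Q,U,M),P,X,S)),W);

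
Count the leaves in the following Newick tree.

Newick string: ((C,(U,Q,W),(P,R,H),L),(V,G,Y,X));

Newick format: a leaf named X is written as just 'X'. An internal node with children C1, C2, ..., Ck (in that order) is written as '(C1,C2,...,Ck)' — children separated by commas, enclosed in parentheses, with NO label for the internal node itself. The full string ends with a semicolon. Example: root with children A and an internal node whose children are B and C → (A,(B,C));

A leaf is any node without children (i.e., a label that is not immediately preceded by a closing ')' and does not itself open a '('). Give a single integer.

Newick: ((C,(U,Q,W),(P,R,H),L),(V,G,Y,X));
Scan left-to-right; a leaf is any maximal label run not followed by '(':
  pos 2: leaf 'C' → count = 1
  pos 5: leaf 'U' → count = 2
  pos 7: leaf 'Q' → count = 3
  pos 9: leaf 'W' → count = 4
  pos 13: leaf 'P' → count = 5
  pos 15: leaf 'R' → count = 6
  pos 17: leaf 'H' → count = 7
  pos 20: leaf 'L' → count = 8
  pos 24: leaf 'V' → count = 9
  pos 26: leaf 'G' → count = 10
  pos 28: leaf 'Y' → count = 11
  pos 30: leaf 'X' → count = 12
Total leaves: 12

Answer: 12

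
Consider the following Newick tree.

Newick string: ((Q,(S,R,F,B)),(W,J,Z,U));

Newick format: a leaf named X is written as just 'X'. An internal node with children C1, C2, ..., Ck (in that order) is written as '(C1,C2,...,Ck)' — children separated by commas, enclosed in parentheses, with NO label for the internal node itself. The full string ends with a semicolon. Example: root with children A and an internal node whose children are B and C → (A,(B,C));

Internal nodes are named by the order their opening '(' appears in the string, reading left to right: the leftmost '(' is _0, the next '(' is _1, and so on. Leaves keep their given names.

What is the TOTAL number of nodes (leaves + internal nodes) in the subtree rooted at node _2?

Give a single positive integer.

Answer: 5

Derivation:
Newick: ((Q,(S,R,F,B)),(W,J,Z,U));
Locate _2: it is the '(' at position 4 (the 3rd '(' reading left to right).
Query: subtree rooted at _2
_2: subtree_size = 1 + 4
  S: subtree_size = 1 + 0
  R: subtree_size = 1 + 0
  F: subtree_size = 1 + 0
  B: subtree_size = 1 + 0
Total subtree size of _2: 5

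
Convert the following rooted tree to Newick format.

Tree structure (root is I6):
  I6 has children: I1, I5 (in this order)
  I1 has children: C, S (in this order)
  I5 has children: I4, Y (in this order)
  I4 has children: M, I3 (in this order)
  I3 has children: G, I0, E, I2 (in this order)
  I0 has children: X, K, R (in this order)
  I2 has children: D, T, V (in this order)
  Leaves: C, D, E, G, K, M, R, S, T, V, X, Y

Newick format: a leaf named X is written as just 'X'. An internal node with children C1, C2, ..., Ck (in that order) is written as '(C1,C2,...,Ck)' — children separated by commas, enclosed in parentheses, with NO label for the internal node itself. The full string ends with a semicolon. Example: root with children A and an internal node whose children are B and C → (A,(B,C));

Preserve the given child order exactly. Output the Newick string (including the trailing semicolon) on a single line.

Answer: ((C,S),((M,(G,(X,K,R),E,(D,T,V))),Y));

Derivation:
internal I6 with children ['I1', 'I5']
  internal I1 with children ['C', 'S']
    leaf 'C' → 'C'
    leaf 'S' → 'S'
  → '(C,S)'
  internal I5 with children ['I4', 'Y']
    internal I4 with children ['M', 'I3']
      leaf 'M' → 'M'
      internal I3 with children ['G', 'I0', 'E', 'I2']
        leaf 'G' → 'G'
        internal I0 with children ['X', 'K', 'R']
          leaf 'X' → 'X'
          leaf 'K' → 'K'
          leaf 'R' → 'R'
        → '(X,K,R)'
        leaf 'E' → 'E'
        internal I2 with children ['D', 'T', 'V']
          leaf 'D' → 'D'
          leaf 'T' → 'T'
          leaf 'V' → 'V'
        → '(D,T,V)'
      → '(G,(X,K,R),E,(D,T,V))'
    → '(M,(G,(X,K,R),E,(D,T,V)))'
    leaf 'Y' → 'Y'
  → '((M,(G,(X,K,R),E,(D,T,V))),Y)'
→ '((C,S),((M,(G,(X,K,R),E,(D,T,V))),Y))'
Final: ((C,S),((M,(G,(X,K,R),E,(D,T,V))),Y));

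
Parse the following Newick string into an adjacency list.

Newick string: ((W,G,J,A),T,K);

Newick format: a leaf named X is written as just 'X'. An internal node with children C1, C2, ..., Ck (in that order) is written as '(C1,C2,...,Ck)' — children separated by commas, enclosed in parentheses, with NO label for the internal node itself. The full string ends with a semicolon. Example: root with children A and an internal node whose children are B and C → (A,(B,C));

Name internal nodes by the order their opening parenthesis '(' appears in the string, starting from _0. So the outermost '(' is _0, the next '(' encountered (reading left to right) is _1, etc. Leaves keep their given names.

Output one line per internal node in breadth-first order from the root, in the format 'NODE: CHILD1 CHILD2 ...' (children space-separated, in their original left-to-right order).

Input: ((W,G,J,A),T,K);
Scanning left-to-right, naming '(' by encounter order:
  pos 0: '(' -> open internal node _0 (depth 1)
  pos 1: '(' -> open internal node _1 (depth 2)
  pos 9: ')' -> close internal node _1 (now at depth 1)
  pos 14: ')' -> close internal node _0 (now at depth 0)
Total internal nodes: 2
BFS adjacency from root:
  _0: _1 T K
  _1: W G J A

Answer: _0: _1 T K
_1: W G J A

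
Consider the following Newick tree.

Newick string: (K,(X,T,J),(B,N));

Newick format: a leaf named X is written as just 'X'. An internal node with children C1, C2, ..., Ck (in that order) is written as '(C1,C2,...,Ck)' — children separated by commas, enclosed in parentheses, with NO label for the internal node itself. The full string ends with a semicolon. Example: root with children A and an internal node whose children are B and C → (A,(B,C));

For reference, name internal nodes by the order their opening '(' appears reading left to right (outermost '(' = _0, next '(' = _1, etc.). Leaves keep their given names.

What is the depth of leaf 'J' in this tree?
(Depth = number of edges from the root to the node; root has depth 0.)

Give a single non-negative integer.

Answer: 2

Derivation:
Newick: (K,(X,T,J),(B,N));
Naming internals by '(' encounter order: outermost '(' = _0, next = _1, ...
Query node: J
Path from root: _0 -> _1 -> J
Depth of J: 2 (number of edges from root)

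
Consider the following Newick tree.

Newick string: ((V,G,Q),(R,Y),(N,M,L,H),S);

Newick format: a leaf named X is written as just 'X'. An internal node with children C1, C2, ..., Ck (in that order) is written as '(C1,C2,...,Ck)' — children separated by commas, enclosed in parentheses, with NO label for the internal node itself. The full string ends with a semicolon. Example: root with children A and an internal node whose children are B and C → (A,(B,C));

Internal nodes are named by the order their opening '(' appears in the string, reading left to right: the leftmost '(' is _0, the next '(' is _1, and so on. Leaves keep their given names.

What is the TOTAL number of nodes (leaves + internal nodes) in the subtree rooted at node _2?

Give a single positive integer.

Answer: 3

Derivation:
Newick: ((V,G,Q),(R,Y),(N,M,L,H),S);
Locate _2: it is the '(' at position 9 (the 3rd '(' reading left to right).
Query: subtree rooted at _2
_2: subtree_size = 1 + 2
  R: subtree_size = 1 + 0
  Y: subtree_size = 1 + 0
Total subtree size of _2: 3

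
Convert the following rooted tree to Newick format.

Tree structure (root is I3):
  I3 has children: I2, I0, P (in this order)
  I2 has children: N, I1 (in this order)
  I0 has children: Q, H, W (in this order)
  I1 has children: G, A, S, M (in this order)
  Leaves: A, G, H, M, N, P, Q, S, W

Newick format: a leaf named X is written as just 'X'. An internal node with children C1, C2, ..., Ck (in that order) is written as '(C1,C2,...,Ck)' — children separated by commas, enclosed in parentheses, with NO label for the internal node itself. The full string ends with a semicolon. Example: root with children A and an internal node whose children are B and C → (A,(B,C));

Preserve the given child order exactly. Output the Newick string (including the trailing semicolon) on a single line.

internal I3 with children ['I2', 'I0', 'P']
  internal I2 with children ['N', 'I1']
    leaf 'N' → 'N'
    internal I1 with children ['G', 'A', 'S', 'M']
      leaf 'G' → 'G'
      leaf 'A' → 'A'
      leaf 'S' → 'S'
      leaf 'M' → 'M'
    → '(G,A,S,M)'
  → '(N,(G,A,S,M))'
  internal I0 with children ['Q', 'H', 'W']
    leaf 'Q' → 'Q'
    leaf 'H' → 'H'
    leaf 'W' → 'W'
  → '(Q,H,W)'
  leaf 'P' → 'P'
→ '((N,(G,A,S,M)),(Q,H,W),P)'
Final: ((N,(G,A,S,M)),(Q,H,W),P);

Answer: ((N,(G,A,S,M)),(Q,H,W),P);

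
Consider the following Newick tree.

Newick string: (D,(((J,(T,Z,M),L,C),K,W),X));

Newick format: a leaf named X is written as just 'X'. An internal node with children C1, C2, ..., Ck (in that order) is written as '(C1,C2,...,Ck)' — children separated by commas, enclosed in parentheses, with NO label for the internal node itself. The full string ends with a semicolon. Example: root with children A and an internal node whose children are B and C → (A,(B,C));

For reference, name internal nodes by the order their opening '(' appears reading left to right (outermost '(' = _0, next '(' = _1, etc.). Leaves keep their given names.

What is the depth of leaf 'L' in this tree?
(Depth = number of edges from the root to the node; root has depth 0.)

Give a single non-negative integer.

Newick: (D,(((J,(T,Z,M),L,C),K,W),X));
Naming internals by '(' encounter order: outermost '(' = _0, next = _1, ...
Query node: L
Path from root: _0 -> _1 -> _2 -> _3 -> L
Depth of L: 4 (number of edges from root)

Answer: 4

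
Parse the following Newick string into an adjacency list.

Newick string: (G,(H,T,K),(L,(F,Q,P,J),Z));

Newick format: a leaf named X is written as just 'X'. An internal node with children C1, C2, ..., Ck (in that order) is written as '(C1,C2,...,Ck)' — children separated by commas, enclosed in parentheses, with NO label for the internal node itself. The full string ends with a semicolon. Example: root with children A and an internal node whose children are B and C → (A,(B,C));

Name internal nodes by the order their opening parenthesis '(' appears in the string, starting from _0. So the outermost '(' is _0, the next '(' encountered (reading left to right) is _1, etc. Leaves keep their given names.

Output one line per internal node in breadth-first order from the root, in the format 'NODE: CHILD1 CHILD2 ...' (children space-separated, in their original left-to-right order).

Input: (G,(H,T,K),(L,(F,Q,P,J),Z));
Scanning left-to-right, naming '(' by encounter order:
  pos 0: '(' -> open internal node _0 (depth 1)
  pos 3: '(' -> open internal node _1 (depth 2)
  pos 9: ')' -> close internal node _1 (now at depth 1)
  pos 11: '(' -> open internal node _2 (depth 2)
  pos 14: '(' -> open internal node _3 (depth 3)
  pos 22: ')' -> close internal node _3 (now at depth 2)
  pos 25: ')' -> close internal node _2 (now at depth 1)
  pos 26: ')' -> close internal node _0 (now at depth 0)
Total internal nodes: 4
BFS adjacency from root:
  _0: G _1 _2
  _1: H T K
  _2: L _3 Z
  _3: F Q P J

Answer: _0: G _1 _2
_1: H T K
_2: L _3 Z
_3: F Q P J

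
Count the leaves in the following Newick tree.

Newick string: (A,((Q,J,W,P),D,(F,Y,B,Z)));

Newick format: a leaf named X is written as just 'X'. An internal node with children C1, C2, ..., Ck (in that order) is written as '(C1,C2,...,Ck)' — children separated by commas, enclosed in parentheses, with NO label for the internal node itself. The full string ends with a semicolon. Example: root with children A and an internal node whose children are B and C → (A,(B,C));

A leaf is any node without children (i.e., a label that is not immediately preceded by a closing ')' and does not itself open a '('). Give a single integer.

Newick: (A,((Q,J,W,P),D,(F,Y,B,Z)));
Scan left-to-right; a leaf is any maximal label run not followed by '(':
  pos 1: leaf 'A' → count = 1
  pos 5: leaf 'Q' → count = 2
  pos 7: leaf 'J' → count = 3
  pos 9: leaf 'W' → count = 4
  pos 11: leaf 'P' → count = 5
  pos 14: leaf 'D' → count = 6
  pos 17: leaf 'F' → count = 7
  pos 19: leaf 'Y' → count = 8
  pos 21: leaf 'B' → count = 9
  pos 23: leaf 'Z' → count = 10
Total leaves: 10

Answer: 10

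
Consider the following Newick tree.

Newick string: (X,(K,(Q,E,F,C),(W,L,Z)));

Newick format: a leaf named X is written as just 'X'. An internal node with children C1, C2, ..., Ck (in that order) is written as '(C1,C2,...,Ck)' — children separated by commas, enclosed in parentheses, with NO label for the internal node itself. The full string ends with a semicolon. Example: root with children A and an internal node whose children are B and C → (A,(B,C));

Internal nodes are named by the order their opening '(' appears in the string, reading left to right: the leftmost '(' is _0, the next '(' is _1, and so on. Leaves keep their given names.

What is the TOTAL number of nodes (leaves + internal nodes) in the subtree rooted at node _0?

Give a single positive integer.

Newick: (X,(K,(Q,E,F,C),(W,L,Z)));
Locate _0: it is the '(' at position 0 (the 1st '(' reading left to right).
Query: subtree rooted at _0
_0: subtree_size = 1 + 12
  X: subtree_size = 1 + 0
  _1: subtree_size = 1 + 10
    K: subtree_size = 1 + 0
    _2: subtree_size = 1 + 4
      Q: subtree_size = 1 + 0
      E: subtree_size = 1 + 0
      F: subtree_size = 1 + 0
      C: subtree_size = 1 + 0
    _3: subtree_size = 1 + 3
      W: subtree_size = 1 + 0
      L: subtree_size = 1 + 0
      Z: subtree_size = 1 + 0
Total subtree size of _0: 13

Answer: 13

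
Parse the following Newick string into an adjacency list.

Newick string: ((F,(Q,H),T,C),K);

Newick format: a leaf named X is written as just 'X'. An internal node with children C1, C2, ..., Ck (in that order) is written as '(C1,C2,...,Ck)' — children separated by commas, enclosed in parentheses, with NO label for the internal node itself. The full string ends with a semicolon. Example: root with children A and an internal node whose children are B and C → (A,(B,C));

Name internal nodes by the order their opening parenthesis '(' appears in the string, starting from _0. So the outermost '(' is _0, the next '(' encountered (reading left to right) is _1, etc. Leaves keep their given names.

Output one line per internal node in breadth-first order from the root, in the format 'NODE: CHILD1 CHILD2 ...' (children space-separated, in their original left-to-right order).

Input: ((F,(Q,H),T,C),K);
Scanning left-to-right, naming '(' by encounter order:
  pos 0: '(' -> open internal node _0 (depth 1)
  pos 1: '(' -> open internal node _1 (depth 2)
  pos 4: '(' -> open internal node _2 (depth 3)
  pos 8: ')' -> close internal node _2 (now at depth 2)
  pos 13: ')' -> close internal node _1 (now at depth 1)
  pos 16: ')' -> close internal node _0 (now at depth 0)
Total internal nodes: 3
BFS adjacency from root:
  _0: _1 K
  _1: F _2 T C
  _2: Q H

Answer: _0: _1 K
_1: F _2 T C
_2: Q H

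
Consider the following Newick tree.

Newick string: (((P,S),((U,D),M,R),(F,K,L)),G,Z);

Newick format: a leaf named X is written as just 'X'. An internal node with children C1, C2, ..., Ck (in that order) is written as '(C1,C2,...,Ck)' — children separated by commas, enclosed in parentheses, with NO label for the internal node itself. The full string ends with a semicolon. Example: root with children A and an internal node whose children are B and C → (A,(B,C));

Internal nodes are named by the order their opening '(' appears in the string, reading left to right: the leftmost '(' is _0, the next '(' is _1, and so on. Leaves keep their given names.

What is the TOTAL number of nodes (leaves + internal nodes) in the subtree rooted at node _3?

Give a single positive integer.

Newick: (((P,S),((U,D),M,R),(F,K,L)),G,Z);
Locate _3: it is the '(' at position 8 (the 4th '(' reading left to right).
Query: subtree rooted at _3
_3: subtree_size = 1 + 5
  _4: subtree_size = 1 + 2
    U: subtree_size = 1 + 0
    D: subtree_size = 1 + 0
  M: subtree_size = 1 + 0
  R: subtree_size = 1 + 0
Total subtree size of _3: 6

Answer: 6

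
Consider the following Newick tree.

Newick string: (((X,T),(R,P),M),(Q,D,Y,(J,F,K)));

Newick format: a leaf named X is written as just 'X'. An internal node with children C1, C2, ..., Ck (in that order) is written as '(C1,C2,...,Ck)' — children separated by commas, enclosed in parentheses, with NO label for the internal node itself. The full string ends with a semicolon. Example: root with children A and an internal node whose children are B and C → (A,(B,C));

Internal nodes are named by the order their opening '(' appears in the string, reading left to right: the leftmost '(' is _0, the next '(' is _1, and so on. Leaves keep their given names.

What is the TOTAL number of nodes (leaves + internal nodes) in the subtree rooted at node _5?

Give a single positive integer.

Newick: (((X,T),(R,P),M),(Q,D,Y,(J,F,K)));
Locate _5: it is the '(' at position 24 (the 6th '(' reading left to right).
Query: subtree rooted at _5
_5: subtree_size = 1 + 3
  J: subtree_size = 1 + 0
  F: subtree_size = 1 + 0
  K: subtree_size = 1 + 0
Total subtree size of _5: 4

Answer: 4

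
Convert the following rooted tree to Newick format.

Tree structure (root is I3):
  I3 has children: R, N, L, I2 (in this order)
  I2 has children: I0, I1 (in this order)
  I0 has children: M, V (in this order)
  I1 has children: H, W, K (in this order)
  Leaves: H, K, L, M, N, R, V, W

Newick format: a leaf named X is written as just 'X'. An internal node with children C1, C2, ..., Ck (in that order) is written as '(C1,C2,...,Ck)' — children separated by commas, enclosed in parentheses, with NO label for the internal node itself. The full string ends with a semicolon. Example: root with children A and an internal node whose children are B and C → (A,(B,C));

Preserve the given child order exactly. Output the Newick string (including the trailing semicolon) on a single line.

Answer: (R,N,L,((M,V),(H,W,K)));

Derivation:
internal I3 with children ['R', 'N', 'L', 'I2']
  leaf 'R' → 'R'
  leaf 'N' → 'N'
  leaf 'L' → 'L'
  internal I2 with children ['I0', 'I1']
    internal I0 with children ['M', 'V']
      leaf 'M' → 'M'
      leaf 'V' → 'V'
    → '(M,V)'
    internal I1 with children ['H', 'W', 'K']
      leaf 'H' → 'H'
      leaf 'W' → 'W'
      leaf 'K' → 'K'
    → '(H,W,K)'
  → '((M,V),(H,W,K))'
→ '(R,N,L,((M,V),(H,W,K)))'
Final: (R,N,L,((M,V),(H,W,K)));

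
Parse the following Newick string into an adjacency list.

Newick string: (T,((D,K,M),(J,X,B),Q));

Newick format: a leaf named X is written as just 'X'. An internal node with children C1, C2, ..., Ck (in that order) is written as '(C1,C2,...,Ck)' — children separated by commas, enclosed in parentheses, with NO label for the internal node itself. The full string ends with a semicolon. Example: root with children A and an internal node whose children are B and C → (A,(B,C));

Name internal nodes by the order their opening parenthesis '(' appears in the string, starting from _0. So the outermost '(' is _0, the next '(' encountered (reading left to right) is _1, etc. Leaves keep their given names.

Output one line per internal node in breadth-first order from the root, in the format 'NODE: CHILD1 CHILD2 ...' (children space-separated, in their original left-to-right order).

Input: (T,((D,K,M),(J,X,B),Q));
Scanning left-to-right, naming '(' by encounter order:
  pos 0: '(' -> open internal node _0 (depth 1)
  pos 3: '(' -> open internal node _1 (depth 2)
  pos 4: '(' -> open internal node _2 (depth 3)
  pos 10: ')' -> close internal node _2 (now at depth 2)
  pos 12: '(' -> open internal node _3 (depth 3)
  pos 18: ')' -> close internal node _3 (now at depth 2)
  pos 21: ')' -> close internal node _1 (now at depth 1)
  pos 22: ')' -> close internal node _0 (now at depth 0)
Total internal nodes: 4
BFS adjacency from root:
  _0: T _1
  _1: _2 _3 Q
  _2: D K M
  _3: J X B

Answer: _0: T _1
_1: _2 _3 Q
_2: D K M
_3: J X B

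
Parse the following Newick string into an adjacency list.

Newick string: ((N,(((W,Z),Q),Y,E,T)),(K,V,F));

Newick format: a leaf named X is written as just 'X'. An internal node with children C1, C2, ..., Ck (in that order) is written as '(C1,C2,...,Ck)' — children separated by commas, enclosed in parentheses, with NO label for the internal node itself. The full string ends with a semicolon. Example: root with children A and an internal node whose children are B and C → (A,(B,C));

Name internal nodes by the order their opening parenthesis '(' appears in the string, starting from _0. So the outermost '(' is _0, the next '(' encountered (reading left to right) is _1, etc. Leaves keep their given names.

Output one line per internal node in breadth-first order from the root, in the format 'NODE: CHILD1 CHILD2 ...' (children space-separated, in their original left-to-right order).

Input: ((N,(((W,Z),Q),Y,E,T)),(K,V,F));
Scanning left-to-right, naming '(' by encounter order:
  pos 0: '(' -> open internal node _0 (depth 1)
  pos 1: '(' -> open internal node _1 (depth 2)
  pos 4: '(' -> open internal node _2 (depth 3)
  pos 5: '(' -> open internal node _3 (depth 4)
  pos 6: '(' -> open internal node _4 (depth 5)
  pos 10: ')' -> close internal node _4 (now at depth 4)
  pos 13: ')' -> close internal node _3 (now at depth 3)
  pos 20: ')' -> close internal node _2 (now at depth 2)
  pos 21: ')' -> close internal node _1 (now at depth 1)
  pos 23: '(' -> open internal node _5 (depth 2)
  pos 29: ')' -> close internal node _5 (now at depth 1)
  pos 30: ')' -> close internal node _0 (now at depth 0)
Total internal nodes: 6
BFS adjacency from root:
  _0: _1 _5
  _1: N _2
  _5: K V F
  _2: _3 Y E T
  _3: _4 Q
  _4: W Z

Answer: _0: _1 _5
_1: N _2
_5: K V F
_2: _3 Y E T
_3: _4 Q
_4: W Z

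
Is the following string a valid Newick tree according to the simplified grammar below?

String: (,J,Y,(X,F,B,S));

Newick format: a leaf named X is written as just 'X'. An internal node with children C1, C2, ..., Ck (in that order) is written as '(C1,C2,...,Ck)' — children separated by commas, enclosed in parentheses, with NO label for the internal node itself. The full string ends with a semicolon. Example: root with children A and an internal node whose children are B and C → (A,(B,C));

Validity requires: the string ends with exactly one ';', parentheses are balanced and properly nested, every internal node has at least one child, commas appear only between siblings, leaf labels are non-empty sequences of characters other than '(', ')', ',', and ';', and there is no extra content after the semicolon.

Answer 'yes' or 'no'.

Input: (,J,Y,(X,F,B,S));
Paren balance: 2 '(' vs 2 ')' OK
Ends with single ';': True
Full parse: FAILS (empty leaf label at pos 1)
Valid: False

Answer: no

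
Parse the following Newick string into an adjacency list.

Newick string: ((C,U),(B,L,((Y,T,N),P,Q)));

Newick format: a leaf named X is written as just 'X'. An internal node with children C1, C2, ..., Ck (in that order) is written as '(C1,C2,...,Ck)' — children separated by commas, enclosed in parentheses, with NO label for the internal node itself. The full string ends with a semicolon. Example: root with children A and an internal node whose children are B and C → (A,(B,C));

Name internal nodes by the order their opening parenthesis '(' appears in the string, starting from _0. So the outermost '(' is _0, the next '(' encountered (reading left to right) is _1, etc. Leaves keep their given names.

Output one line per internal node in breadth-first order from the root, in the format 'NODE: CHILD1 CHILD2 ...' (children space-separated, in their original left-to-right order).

Answer: _0: _1 _2
_1: C U
_2: B L _3
_3: _4 P Q
_4: Y T N

Derivation:
Input: ((C,U),(B,L,((Y,T,N),P,Q)));
Scanning left-to-right, naming '(' by encounter order:
  pos 0: '(' -> open internal node _0 (depth 1)
  pos 1: '(' -> open internal node _1 (depth 2)
  pos 5: ')' -> close internal node _1 (now at depth 1)
  pos 7: '(' -> open internal node _2 (depth 2)
  pos 12: '(' -> open internal node _3 (depth 3)
  pos 13: '(' -> open internal node _4 (depth 4)
  pos 19: ')' -> close internal node _4 (now at depth 3)
  pos 24: ')' -> close internal node _3 (now at depth 2)
  pos 25: ')' -> close internal node _2 (now at depth 1)
  pos 26: ')' -> close internal node _0 (now at depth 0)
Total internal nodes: 5
BFS adjacency from root:
  _0: _1 _2
  _1: C U
  _2: B L _3
  _3: _4 P Q
  _4: Y T N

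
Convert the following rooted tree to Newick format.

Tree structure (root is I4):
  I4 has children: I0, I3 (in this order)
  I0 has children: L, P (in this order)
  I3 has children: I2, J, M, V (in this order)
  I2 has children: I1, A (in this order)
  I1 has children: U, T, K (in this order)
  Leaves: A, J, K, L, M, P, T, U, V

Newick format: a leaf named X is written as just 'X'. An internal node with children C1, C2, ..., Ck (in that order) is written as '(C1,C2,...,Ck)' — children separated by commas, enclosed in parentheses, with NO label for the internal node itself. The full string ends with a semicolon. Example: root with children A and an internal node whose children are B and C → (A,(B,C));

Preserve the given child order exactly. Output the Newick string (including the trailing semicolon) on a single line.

Answer: ((L,P),(((U,T,K),A),J,M,V));

Derivation:
internal I4 with children ['I0', 'I3']
  internal I0 with children ['L', 'P']
    leaf 'L' → 'L'
    leaf 'P' → 'P'
  → '(L,P)'
  internal I3 with children ['I2', 'J', 'M', 'V']
    internal I2 with children ['I1', 'A']
      internal I1 with children ['U', 'T', 'K']
        leaf 'U' → 'U'
        leaf 'T' → 'T'
        leaf 'K' → 'K'
      → '(U,T,K)'
      leaf 'A' → 'A'
    → '((U,T,K),A)'
    leaf 'J' → 'J'
    leaf 'M' → 'M'
    leaf 'V' → 'V'
  → '(((U,T,K),A),J,M,V)'
→ '((L,P),(((U,T,K),A),J,M,V))'
Final: ((L,P),(((U,T,K),A),J,M,V));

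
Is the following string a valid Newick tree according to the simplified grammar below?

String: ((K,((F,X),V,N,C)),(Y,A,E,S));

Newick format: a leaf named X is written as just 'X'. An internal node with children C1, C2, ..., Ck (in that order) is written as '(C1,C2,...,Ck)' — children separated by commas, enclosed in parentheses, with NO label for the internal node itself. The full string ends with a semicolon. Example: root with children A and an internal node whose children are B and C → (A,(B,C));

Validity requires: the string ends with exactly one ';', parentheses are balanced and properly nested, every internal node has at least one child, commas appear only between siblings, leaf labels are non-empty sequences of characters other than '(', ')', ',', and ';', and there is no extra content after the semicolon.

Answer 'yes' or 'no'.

Answer: yes

Derivation:
Input: ((K,((F,X),V,N,C)),(Y,A,E,S));
Paren balance: 5 '(' vs 5 ')' OK
Ends with single ';': True
Full parse: OK
Valid: True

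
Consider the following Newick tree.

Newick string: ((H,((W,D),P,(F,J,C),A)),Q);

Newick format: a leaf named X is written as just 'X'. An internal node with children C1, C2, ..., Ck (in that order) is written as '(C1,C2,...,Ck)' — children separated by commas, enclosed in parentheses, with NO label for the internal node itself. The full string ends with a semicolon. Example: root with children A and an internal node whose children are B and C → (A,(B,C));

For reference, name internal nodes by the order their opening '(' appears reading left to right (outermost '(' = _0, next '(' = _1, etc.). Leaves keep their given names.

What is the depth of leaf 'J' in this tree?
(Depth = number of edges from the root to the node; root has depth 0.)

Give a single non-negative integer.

Newick: ((H,((W,D),P,(F,J,C),A)),Q);
Naming internals by '(' encounter order: outermost '(' = _0, next = _1, ...
Query node: J
Path from root: _0 -> _1 -> _2 -> _4 -> J
Depth of J: 4 (number of edges from root)

Answer: 4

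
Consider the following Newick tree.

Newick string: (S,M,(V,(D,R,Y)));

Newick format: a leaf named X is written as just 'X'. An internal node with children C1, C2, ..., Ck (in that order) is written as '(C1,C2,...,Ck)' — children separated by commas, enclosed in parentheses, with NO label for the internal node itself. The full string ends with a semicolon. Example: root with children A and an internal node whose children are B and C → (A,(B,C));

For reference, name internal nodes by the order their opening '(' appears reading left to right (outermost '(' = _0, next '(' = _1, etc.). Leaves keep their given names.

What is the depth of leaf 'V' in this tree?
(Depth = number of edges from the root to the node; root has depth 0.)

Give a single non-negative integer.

Answer: 2

Derivation:
Newick: (S,M,(V,(D,R,Y)));
Naming internals by '(' encounter order: outermost '(' = _0, next = _1, ...
Query node: V
Path from root: _0 -> _1 -> V
Depth of V: 2 (number of edges from root)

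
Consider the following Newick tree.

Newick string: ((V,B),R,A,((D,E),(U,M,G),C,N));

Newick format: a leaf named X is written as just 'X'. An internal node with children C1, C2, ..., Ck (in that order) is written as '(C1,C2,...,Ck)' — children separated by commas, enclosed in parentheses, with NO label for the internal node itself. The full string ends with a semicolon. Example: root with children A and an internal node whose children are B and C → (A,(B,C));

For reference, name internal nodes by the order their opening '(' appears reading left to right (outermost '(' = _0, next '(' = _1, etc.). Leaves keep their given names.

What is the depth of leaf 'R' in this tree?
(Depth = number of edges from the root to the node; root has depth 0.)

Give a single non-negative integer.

Newick: ((V,B),R,A,((D,E),(U,M,G),C,N));
Naming internals by '(' encounter order: outermost '(' = _0, next = _1, ...
Query node: R
Path from root: _0 -> R
Depth of R: 1 (number of edges from root)

Answer: 1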